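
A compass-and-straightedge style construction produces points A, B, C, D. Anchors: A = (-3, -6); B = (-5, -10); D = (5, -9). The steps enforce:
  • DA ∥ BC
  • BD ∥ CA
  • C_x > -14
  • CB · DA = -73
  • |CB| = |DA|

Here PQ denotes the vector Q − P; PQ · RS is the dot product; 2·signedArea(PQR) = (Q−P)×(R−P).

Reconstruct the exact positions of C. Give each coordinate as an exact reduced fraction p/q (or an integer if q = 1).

1. C_x = -13  [BD ∥ CA ∩ DA ∥ BC]
2. C_y = -7  [BD ∥ CA ∩ DA ∥ BC]
   → C = (-13, -7)

C = (-13, -7)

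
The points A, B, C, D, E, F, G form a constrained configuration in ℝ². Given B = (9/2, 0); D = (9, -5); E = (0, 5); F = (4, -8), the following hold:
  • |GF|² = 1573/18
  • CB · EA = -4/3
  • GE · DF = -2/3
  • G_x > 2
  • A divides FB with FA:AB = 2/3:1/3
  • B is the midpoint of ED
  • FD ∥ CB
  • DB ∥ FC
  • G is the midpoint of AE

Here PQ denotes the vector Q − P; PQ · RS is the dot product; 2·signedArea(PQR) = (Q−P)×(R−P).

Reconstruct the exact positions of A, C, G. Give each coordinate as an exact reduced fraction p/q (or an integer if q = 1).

1. A_x = 13/3  [A divides FB with FA:AB = 2/3:1/3]
2. A_y = -8/3  [A divides FB with FA:AB = 2/3:1/3]
   → A = (13/3, -8/3)
3. C_x = -1/2  [FD ∥ CB ∩ DB ∥ FC]
4. C_y = -3  [FD ∥ CB ∩ DB ∥ FC]
   → C = (-1/2, -3)
5. G_x = 13/6  [G is the midpoint of AE]
6. G_y = 7/6  [G is the midpoint of AE]
   → G = (13/6, 7/6)

A = (13/3, -8/3)
C = (-1/2, -3)
G = (13/6, 7/6)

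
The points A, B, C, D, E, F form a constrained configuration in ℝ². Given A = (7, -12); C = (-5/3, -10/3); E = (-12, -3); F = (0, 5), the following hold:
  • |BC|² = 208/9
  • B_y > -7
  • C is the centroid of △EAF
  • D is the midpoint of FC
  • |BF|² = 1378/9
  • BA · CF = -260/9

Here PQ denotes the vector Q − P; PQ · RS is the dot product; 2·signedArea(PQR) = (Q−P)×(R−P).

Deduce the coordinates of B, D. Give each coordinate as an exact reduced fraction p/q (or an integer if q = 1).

1. B_x = -17/3  [line -5/3·x + -25/3·y + -535/9 = 0 ∩ |BC|² = 208/9]
2. B_y = -6  [line -5/3·x + -25/3·y + -535/9 = 0 ∩ |BC|² = 208/9]
   → B = (-17/3, -6)
3. D_x = -5/6  [D is the midpoint of FC]
4. D_y = 5/6  [D is the midpoint of FC]
   → D = (-5/6, 5/6)

B = (-17/3, -6)
D = (-5/6, 5/6)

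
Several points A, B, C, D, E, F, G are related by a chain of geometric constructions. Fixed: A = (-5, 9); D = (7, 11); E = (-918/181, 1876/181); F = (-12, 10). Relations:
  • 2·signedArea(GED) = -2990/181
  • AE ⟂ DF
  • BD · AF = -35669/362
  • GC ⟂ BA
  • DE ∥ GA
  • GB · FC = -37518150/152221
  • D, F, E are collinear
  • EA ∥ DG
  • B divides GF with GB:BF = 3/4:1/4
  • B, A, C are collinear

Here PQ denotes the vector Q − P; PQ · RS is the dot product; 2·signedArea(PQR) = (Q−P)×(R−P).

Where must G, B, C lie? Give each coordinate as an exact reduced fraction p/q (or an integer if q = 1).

1. G_x = 1280/181  [DE ∥ GA ∩ EA ∥ DG]
2. G_y = 1744/181  [DE ∥ GA ∩ EA ∥ DG]
   → G = (1280/181, 1744/181)
3. B_x = -1309/181  [B divides GF with GB:BF = 3/4:1/4]
4. B_y = 3587/362  [B divides GF with GB:BF = 3/4:1/4]
   → B = (-1309/181, 3587/362)
5. C_x = 781367/152221  [B, A, C are collinear ∩ GC ⟂ BA]
6. C_y = 741928/152221  [B, A, C are collinear ∩ GC ⟂ BA]
   → C = (781367/152221, 741928/152221)

B = (-1309/181, 3587/362)
C = (781367/152221, 741928/152221)
G = (1280/181, 1744/181)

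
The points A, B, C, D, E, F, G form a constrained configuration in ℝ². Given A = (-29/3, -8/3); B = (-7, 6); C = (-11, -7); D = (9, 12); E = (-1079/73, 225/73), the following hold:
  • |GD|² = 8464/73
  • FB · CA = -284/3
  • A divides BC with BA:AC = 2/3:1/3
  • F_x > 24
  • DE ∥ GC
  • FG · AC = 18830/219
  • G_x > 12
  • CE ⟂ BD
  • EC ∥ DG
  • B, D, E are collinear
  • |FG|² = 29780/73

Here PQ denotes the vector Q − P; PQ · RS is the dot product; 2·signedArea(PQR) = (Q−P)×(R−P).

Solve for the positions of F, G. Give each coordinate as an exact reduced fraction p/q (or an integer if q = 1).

F = (25, 18)
G = (933/73, 140/73)

1. G_x = 933/73  [DE ∥ GC ∩ EC ∥ DG]
2. G_y = 140/73  [DE ∥ GC ∩ EC ∥ DG]
   → G = (933/73, 140/73)
3. F_x = 25  [line -4/3·x + -13/3·y + 334/3 = 0 ∩ |FG|² = 29780/73]
4. F_y = 18  [line -4/3·x + -13/3·y + 334/3 = 0 ∩ |FG|² = 29780/73]
   → F = (25, 18)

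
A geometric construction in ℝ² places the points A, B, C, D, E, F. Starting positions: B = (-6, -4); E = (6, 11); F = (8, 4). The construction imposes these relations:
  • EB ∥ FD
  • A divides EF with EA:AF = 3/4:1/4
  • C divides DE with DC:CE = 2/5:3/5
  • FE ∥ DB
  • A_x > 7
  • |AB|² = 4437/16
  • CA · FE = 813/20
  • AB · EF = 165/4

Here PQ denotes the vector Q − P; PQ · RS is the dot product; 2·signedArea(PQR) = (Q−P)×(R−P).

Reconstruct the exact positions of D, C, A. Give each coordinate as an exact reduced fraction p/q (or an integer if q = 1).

A = (15/2, 23/4)
C = (0, -11/5)
D = (-4, -11)

1. D_x = -4  [FE ∥ DB ∩ EB ∥ FD]
2. D_y = -11  [FE ∥ DB ∩ EB ∥ FD]
   → D = (-4, -11)
3. C_x = 0  [C divides DE with DC:CE = 2/5:3/5]
4. C_y = -11/5  [C divides DE with DC:CE = 2/5:3/5]
   → C = (0, -11/5)
5. A_x = 15/2  [A divides EF with EA:AF = 3/4:1/4]
6. A_y = 23/4  [A divides EF with EA:AF = 3/4:1/4]
   → A = (15/2, 23/4)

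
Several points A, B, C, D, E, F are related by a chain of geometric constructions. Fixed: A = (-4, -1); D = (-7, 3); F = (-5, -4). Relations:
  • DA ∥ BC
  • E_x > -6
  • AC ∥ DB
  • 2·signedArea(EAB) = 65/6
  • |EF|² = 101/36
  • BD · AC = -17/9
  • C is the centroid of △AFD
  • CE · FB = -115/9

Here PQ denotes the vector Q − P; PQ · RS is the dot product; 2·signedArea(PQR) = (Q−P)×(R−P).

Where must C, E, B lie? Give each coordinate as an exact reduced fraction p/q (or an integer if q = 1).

1. C_x = -16/3  [C is the centroid of △AFD]
2. C_y = -2/3  [C is the centroid of △AFD]
   → C = (-16/3, -2/3)
3. B_x = -25/3  [DA ∥ BC ∩ AC ∥ DB]
4. B_y = 10/3  [DA ∥ BC ∩ AC ∥ DB]
   → B = (-25/3, 10/3)
5. E_x = -31/6  [2·signedArea(EAB) = 65/6 ∩ CE · FB = -115/9]
6. E_y = -7/3  [2·signedArea(EAB) = 65/6 ∩ CE · FB = -115/9]
   → E = (-31/6, -7/3)

B = (-25/3, 10/3)
C = (-16/3, -2/3)
E = (-31/6, -7/3)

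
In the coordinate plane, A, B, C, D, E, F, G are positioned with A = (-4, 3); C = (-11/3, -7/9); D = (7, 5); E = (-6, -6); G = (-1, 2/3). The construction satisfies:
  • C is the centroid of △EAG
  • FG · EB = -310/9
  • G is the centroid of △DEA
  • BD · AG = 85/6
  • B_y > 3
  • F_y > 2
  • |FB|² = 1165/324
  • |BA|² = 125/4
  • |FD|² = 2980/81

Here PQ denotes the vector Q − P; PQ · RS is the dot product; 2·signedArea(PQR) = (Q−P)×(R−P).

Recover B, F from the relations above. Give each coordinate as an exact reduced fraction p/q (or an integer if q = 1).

1. B_x = 3/2  [line -3·x + 7/3·y + -29/6 = 0 ∩ |BA|² = 125/4]
2. B_y = 4  [line -3·x + 7/3·y + -29/6 = 0 ∩ |BA|² = 125/4]
   → B = (3/2, 4)
3. F_x = 5/3  [line -15/2·x + -10·y + 605/18 = 0 ∩ |FD|² = 2980/81]
4. F_y = 19/9  [line -15/2·x + -10·y + 605/18 = 0 ∩ |FD|² = 2980/81]
   → F = (5/3, 19/9)

B = (3/2, 4)
F = (5/3, 19/9)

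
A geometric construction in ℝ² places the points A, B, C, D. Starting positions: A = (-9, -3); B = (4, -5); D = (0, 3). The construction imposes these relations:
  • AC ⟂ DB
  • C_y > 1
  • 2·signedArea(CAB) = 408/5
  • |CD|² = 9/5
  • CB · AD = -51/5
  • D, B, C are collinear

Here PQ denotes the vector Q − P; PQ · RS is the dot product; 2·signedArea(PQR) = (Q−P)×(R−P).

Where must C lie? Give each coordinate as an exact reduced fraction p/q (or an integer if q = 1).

1. C_x = 3/5  [D, B, C are collinear ∩ AC ⟂ DB]
2. C_y = 9/5  [D, B, C are collinear ∩ AC ⟂ DB]
   → C = (3/5, 9/5)

C = (3/5, 9/5)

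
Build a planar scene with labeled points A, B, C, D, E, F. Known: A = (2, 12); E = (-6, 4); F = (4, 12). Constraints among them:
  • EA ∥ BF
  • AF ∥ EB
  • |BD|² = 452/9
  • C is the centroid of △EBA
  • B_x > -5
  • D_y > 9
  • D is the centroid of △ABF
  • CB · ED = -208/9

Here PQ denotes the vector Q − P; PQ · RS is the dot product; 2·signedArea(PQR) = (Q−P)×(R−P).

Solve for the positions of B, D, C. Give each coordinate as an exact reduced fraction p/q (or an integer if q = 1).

B = (-4, 4)
C = (-8/3, 20/3)
D = (2/3, 28/3)

1. B_x = -4  [EA ∥ BF ∩ AF ∥ EB]
2. B_y = 4  [EA ∥ BF ∩ AF ∥ EB]
   → B = (-4, 4)
3. D_x = 2/3  [D is the centroid of △ABF]
4. D_y = 28/3  [D is the centroid of △ABF]
   → D = (2/3, 28/3)
5. C_x = -8/3  [C is the centroid of △EBA]
6. C_y = 20/3  [C is the centroid of △EBA]
   → C = (-8/3, 20/3)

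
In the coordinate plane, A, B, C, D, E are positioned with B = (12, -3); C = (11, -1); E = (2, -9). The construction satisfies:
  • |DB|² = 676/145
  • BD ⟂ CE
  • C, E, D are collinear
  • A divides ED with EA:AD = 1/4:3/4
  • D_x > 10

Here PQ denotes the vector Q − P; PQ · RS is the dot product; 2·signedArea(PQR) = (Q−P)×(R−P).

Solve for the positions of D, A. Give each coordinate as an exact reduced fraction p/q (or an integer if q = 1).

1. D_x = 1532/145  [C, E, D are collinear ∩ BD ⟂ CE]
2. D_y = -201/145  [C, E, D are collinear ∩ BD ⟂ CE]
   → D = (1532/145, -201/145)
3. A_x = 1201/290  [A divides ED with EA:AD = 1/4:3/4]
4. A_y = -1029/145  [A divides ED with EA:AD = 1/4:3/4]
   → A = (1201/290, -1029/145)

A = (1201/290, -1029/145)
D = (1532/145, -201/145)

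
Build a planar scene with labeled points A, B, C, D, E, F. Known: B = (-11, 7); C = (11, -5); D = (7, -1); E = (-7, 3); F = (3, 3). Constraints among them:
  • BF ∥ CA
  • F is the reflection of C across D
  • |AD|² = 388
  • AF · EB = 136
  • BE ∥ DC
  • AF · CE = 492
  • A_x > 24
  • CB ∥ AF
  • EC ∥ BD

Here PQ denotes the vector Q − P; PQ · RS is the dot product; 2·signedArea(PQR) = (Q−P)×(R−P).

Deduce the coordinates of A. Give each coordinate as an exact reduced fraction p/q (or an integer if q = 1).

A = (25, -9)

1. A_x = 25  [CB ∥ AF ∩ BF ∥ CA]
2. A_y = -9  [CB ∥ AF ∩ BF ∥ CA]
   → A = (25, -9)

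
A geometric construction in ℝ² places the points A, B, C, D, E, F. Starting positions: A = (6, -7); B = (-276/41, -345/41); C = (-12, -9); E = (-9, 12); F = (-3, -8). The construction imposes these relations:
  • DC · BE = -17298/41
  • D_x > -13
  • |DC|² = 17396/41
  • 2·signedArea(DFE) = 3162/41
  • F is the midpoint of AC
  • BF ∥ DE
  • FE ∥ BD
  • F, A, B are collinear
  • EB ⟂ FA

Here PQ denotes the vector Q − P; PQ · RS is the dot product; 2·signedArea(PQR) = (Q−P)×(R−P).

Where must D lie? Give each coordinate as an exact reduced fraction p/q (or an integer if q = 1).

1. D_x = -522/41  [BF ∥ DE ∩ FE ∥ BD]
2. D_y = 475/41  [BF ∥ DE ∩ FE ∥ BD]
   → D = (-522/41, 475/41)

D = (-522/41, 475/41)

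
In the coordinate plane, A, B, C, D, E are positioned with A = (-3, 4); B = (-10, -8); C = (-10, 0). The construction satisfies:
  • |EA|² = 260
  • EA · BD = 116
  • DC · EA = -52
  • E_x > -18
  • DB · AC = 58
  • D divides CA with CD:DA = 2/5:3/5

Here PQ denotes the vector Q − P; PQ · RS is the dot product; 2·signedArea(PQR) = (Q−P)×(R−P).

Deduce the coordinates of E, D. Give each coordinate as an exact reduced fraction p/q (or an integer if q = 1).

D = (-36/5, 8/5)
E = (-17, -4)

1. D_x = -36/5  [D divides CA with CD:DA = 2/5:3/5]
2. D_y = 8/5  [D divides CA with CD:DA = 2/5:3/5]
   → D = (-36/5, 8/5)
3. E_x = -17  [EA · BD = 116 ∩ DC · EA = -52]
4. E_y = -4  [EA · BD = 116 ∩ DC · EA = -52]
   → E = (-17, -4)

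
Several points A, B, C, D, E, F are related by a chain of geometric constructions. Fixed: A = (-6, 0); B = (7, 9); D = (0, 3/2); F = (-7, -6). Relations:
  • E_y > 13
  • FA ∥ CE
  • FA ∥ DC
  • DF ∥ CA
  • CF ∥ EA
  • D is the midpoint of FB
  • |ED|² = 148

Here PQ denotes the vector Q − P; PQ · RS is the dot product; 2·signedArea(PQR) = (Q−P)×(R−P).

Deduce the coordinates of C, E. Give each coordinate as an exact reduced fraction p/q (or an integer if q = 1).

C = (1, 15/2)
E = (2, 27/2)

1. C_x = 1  [DF ∥ CA ∩ FA ∥ DC]
2. C_y = 15/2  [DF ∥ CA ∩ FA ∥ DC]
   → C = (1, 15/2)
3. E_x = 2  [CF ∥ EA ∩ FA ∥ CE]
4. E_y = 27/2  [CF ∥ EA ∩ FA ∥ CE]
   → E = (2, 27/2)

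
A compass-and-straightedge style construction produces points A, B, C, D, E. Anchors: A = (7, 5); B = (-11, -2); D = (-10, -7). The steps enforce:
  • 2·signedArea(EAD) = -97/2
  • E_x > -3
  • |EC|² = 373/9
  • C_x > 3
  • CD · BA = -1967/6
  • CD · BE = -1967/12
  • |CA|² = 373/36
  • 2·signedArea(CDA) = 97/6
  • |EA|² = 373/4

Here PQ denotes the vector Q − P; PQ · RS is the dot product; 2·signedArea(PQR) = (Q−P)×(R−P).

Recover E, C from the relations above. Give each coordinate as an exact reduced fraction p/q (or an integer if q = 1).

C = (4, 23/6)
E = (-2, 3/2)

1. C_x = 4  [CD · BA = -1967/6 ∩ 2·signedArea(CDA) = 97/6]
2. C_y = 23/6  [CD · BA = -1967/6 ∩ 2·signedArea(CDA) = 97/6]
   → C = (4, 23/6)
3. E_x = -2  [2·signedArea(EAD) = -97/2 ∩ CD · BE = -1967/12]
4. E_y = 3/2  [2·signedArea(EAD) = -97/2 ∩ CD · BE = -1967/12]
   → E = (-2, 3/2)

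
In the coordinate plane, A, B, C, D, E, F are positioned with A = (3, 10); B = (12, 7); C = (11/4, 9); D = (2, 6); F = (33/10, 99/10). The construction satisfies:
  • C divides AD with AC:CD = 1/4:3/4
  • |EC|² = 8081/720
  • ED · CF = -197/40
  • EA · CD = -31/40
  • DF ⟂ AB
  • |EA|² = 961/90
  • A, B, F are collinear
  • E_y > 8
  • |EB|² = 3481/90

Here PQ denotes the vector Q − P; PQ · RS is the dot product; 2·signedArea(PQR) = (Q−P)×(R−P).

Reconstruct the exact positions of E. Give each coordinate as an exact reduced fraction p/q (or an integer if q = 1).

1. E_x = 61/10  [EA · CD = -31/40 ∩ ED · CF = -197/40]
2. E_y = 269/30  [EA · CD = -31/40 ∩ ED · CF = -197/40]
   → E = (61/10, 269/30)

E = (61/10, 269/30)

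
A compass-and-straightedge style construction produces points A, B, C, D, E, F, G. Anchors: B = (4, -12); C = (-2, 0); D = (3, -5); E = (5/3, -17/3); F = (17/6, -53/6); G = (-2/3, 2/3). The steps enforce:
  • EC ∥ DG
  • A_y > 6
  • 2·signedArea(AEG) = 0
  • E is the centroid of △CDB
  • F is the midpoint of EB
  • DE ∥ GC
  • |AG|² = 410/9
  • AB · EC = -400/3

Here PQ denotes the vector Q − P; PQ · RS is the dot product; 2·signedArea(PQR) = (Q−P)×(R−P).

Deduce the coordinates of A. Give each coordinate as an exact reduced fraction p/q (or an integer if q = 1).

1. A_x = -3  [2·signedArea(AEG) = 0 ∩ AB · EC = -400/3]
2. A_y = 7  [2·signedArea(AEG) = 0 ∩ AB · EC = -400/3]
   → A = (-3, 7)

A = (-3, 7)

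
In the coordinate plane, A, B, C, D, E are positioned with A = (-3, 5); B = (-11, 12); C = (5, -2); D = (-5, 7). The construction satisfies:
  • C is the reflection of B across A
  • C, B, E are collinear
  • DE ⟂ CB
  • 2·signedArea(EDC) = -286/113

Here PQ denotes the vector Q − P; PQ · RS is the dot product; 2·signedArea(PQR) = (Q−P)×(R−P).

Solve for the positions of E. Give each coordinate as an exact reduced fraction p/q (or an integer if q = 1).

E = (-579/113, 775/113)

1. E_x = -579/113  [C, B, E are collinear ∩ DE ⟂ CB]
2. E_y = 775/113  [C, B, E are collinear ∩ DE ⟂ CB]
   → E = (-579/113, 775/113)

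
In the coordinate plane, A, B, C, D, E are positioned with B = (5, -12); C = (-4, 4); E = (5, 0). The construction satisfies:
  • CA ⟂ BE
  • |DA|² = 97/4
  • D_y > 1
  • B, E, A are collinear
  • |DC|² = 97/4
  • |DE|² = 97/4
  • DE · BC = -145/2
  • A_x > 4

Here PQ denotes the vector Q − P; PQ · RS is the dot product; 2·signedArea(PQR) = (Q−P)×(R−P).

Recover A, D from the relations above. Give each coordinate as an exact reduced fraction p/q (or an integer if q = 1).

A = (5, 4)
D = (1/2, 2)

1. A_x = 5  [B, E, A are collinear ∩ CA ⟂ BE]
2. A_y = 4  [B, E, A are collinear ∩ CA ⟂ BE]
   → A = (5, 4)
3. D_x = 1/2  [line 9·x + -16·y + 55/2 = 0 ∩ |DC|² = 97/4]
4. D_y = 2  [line 9·x + -16·y + 55/2 = 0 ∩ |DC|² = 97/4]
   → D = (1/2, 2)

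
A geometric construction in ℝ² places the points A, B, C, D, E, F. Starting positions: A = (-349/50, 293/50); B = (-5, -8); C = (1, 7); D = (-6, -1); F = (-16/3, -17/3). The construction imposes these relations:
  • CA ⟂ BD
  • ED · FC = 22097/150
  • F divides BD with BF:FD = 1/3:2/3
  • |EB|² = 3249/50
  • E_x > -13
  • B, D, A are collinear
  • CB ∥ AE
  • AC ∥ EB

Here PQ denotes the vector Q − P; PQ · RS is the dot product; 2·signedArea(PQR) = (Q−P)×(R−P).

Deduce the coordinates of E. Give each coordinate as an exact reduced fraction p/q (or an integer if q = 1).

E = (-649/50, -457/50)

1. E_x = -649/50  [AC ∥ EB ∩ CB ∥ AE]
2. E_y = -457/50  [AC ∥ EB ∩ CB ∥ AE]
   → E = (-649/50, -457/50)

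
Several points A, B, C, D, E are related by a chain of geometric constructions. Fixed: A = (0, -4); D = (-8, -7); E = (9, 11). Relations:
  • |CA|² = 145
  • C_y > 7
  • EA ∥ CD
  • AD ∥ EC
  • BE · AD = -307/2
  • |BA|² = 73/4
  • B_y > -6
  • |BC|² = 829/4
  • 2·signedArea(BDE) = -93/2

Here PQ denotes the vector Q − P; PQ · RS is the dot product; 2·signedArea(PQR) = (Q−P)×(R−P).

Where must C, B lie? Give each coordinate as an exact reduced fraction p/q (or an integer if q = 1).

1. C_x = 1  [EA ∥ CD ∩ AD ∥ EC]
2. C_y = 8  [EA ∥ CD ∩ AD ∥ EC]
   → C = (1, 8)
3. B_x = -4  [2·signedArea(BDE) = -93/2 ∩ BE · AD = -307/2]
4. B_y = -11/2  [2·signedArea(BDE) = -93/2 ∩ BE · AD = -307/2]
   → B = (-4, -11/2)

B = (-4, -11/2)
C = (1, 8)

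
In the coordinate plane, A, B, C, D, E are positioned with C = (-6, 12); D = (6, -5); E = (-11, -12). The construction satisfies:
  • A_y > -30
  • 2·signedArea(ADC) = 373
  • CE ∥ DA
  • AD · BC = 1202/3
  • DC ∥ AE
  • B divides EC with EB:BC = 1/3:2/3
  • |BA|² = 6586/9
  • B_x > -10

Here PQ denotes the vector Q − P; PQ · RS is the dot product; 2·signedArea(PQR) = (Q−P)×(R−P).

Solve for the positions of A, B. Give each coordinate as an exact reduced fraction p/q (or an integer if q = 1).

1. A_x = 1  [DC ∥ AE ∩ CE ∥ DA]
2. A_y = -29  [DC ∥ AE ∩ CE ∥ DA]
   → A = (1, -29)
3. B_x = -28/3  [B divides EC with EB:BC = 1/3:2/3]
4. B_y = -4  [B divides EC with EB:BC = 1/3:2/3]
   → B = (-28/3, -4)

A = (1, -29)
B = (-28/3, -4)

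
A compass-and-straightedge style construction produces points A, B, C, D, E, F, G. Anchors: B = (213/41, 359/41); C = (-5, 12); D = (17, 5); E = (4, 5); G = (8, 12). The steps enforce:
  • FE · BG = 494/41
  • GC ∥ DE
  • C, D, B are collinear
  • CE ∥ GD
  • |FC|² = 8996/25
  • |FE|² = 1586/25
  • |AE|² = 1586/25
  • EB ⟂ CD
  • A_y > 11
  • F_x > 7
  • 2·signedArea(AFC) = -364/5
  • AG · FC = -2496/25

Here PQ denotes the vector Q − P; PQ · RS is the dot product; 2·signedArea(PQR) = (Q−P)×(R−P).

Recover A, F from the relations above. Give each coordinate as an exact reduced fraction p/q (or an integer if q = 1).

A = (1/5, 12)
F = (39/5, -2)

1. F_x = 39/5  [line -115/41·x + -133/41·y + 631/41 = 0 ∩ |FE|² = 1586/25]
2. F_y = -2  [line -115/41·x + -133/41·y + 631/41 = 0 ∩ |FE|² = 1586/25]
   → F = (39/5, -2)
3. A_x = 1/5  [2·signedArea(AFC) = -364/5 ∩ AG · FC = -2496/25]
4. A_y = 12  [2·signedArea(AFC) = -364/5 ∩ AG · FC = -2496/25]
   → A = (1/5, 12)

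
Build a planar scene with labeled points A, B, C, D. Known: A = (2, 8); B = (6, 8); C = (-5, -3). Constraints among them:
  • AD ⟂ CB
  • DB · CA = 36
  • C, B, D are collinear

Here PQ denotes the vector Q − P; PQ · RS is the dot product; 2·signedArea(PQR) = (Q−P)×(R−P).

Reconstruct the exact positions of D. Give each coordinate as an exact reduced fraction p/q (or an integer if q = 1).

D = (4, 6)

1. D_x = 4  [C, B, D are collinear ∩ AD ⟂ CB]
2. D_y = 6  [C, B, D are collinear ∩ AD ⟂ CB]
   → D = (4, 6)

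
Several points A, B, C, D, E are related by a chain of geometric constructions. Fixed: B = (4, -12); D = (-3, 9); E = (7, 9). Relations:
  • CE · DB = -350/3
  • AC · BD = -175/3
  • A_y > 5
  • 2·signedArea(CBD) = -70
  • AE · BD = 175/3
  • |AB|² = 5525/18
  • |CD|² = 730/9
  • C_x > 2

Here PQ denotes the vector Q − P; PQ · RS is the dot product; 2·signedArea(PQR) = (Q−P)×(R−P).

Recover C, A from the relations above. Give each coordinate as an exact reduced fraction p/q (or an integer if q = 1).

A = (29/6, 11/2)
C = (8/3, 2)

1. C_x = 8/3  [2·signedArea(CBD) = -70 ∩ CE · DB = -350/3]
2. C_y = 2  [2·signedArea(CBD) = -70 ∩ CE · DB = -350/3]
   → C = (8/3, 2)
3. A_x = 29/6  [line 7·x + -21·y + 245/3 = 0 ∩ |AB|² = 5525/18]
4. A_y = 11/2  [line 7·x + -21·y + 245/3 = 0 ∩ |AB|² = 5525/18]
   → A = (29/6, 11/2)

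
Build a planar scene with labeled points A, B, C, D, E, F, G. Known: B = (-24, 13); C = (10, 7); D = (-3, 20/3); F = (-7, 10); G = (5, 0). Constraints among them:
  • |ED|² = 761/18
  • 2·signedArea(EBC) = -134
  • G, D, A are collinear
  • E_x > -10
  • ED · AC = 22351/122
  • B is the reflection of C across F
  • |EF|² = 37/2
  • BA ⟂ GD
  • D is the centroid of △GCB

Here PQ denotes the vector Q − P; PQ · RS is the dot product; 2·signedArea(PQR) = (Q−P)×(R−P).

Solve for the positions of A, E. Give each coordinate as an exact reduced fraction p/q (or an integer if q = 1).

A = (-1129/61, 1195/61)
E = (-19/2, 13/2)

1. A_x = -1129/61  [G, D, A are collinear ∩ BA ⟂ GD]
2. A_y = 1195/61  [G, D, A are collinear ∩ BA ⟂ GD]
   → A = (-1129/61, 1195/61)
3. E_x = -19/2  [ED · AC = 22351/122 ∩ 2·signedArea(EBC) = -134]
4. E_y = 13/2  [ED · AC = 22351/122 ∩ 2·signedArea(EBC) = -134]
   → E = (-19/2, 13/2)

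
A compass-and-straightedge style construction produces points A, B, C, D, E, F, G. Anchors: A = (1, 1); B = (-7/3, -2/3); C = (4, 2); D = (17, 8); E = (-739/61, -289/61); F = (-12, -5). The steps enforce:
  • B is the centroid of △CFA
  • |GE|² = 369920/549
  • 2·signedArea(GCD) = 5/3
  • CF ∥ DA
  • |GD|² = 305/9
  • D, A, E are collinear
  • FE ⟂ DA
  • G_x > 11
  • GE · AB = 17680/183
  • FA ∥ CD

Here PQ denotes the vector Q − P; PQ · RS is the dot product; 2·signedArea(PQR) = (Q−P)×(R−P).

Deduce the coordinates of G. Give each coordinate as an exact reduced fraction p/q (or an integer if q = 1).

1. G_x = 35/3  [GE · AB = 17680/183 ∩ 2·signedArea(GCD) = 5/3]
2. G_y = 17/3  [GE · AB = 17680/183 ∩ 2·signedArea(GCD) = 5/3]
   → G = (35/3, 17/3)

G = (35/3, 17/3)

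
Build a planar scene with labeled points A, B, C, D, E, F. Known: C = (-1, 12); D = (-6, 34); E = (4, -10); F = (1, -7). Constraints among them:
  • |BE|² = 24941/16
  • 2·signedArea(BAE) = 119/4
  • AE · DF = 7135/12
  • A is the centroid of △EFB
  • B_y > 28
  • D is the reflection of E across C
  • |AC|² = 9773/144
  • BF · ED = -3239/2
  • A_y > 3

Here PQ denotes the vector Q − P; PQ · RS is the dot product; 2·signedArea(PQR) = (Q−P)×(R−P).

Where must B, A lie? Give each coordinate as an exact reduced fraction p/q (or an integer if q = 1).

1. B_x = -19/4  [line 10·x + -44·y + 2603/2 = 0 ∩ |BE|² = 24941/16]
2. B_y = 57/2  [line 10·x + -44·y + 2603/2 = 0 ∩ |BE|² = 24941/16]
   → B = (-19/4, 57/2)
3. A_x = 1/12  [2·signedArea(BAE) = 119/4 ∩ A is the centroid of △EFB]
4. A_y = 23/6  [2·signedArea(BAE) = 119/4 ∩ A is the centroid of △EFB]
   → A = (1/12, 23/6)

A = (1/12, 23/6)
B = (-19/4, 57/2)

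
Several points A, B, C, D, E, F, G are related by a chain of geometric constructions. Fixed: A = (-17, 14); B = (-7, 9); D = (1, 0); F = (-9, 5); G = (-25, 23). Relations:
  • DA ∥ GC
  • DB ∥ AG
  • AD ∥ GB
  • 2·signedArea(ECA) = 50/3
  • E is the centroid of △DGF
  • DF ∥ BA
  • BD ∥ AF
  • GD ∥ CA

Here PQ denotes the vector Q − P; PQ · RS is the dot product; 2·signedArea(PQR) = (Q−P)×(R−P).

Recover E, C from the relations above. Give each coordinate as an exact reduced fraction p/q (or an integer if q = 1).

C = (-43, 37)
E = (-11, 28/3)

1. E_x = -11  [E is the centroid of △DGF]
2. E_y = 28/3  [E is the centroid of △DGF]
   → E = (-11, 28/3)
3. C_x = -43  [GD ∥ CA ∩ DA ∥ GC]
4. C_y = 37  [GD ∥ CA ∩ DA ∥ GC]
   → C = (-43, 37)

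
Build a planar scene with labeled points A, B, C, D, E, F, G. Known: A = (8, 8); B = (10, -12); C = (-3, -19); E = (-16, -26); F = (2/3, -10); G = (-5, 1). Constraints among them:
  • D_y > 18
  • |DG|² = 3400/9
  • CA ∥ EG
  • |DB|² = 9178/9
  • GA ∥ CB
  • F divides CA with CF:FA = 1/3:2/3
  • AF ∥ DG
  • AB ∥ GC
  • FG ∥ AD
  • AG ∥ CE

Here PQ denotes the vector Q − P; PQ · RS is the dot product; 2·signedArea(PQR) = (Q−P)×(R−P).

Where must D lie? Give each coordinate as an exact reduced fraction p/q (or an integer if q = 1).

1. D_x = 7/3  [AF ∥ DG ∩ FG ∥ AD]
2. D_y = 19  [AF ∥ DG ∩ FG ∥ AD]
   → D = (7/3, 19)

D = (7/3, 19)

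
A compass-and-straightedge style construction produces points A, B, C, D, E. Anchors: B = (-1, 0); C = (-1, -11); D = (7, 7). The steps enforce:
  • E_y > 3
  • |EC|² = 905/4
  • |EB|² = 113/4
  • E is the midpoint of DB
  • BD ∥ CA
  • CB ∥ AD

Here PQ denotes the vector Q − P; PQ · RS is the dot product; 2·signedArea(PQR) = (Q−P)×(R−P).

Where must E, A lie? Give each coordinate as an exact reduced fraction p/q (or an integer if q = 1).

1. E_x = 3  [E is the midpoint of DB]
2. E_y = 7/2  [E is the midpoint of DB]
   → E = (3, 7/2)
3. A_x = 7  [CB ∥ AD ∩ BD ∥ CA]
4. A_y = -4  [CB ∥ AD ∩ BD ∥ CA]
   → A = (7, -4)

A = (7, -4)
E = (3, 7/2)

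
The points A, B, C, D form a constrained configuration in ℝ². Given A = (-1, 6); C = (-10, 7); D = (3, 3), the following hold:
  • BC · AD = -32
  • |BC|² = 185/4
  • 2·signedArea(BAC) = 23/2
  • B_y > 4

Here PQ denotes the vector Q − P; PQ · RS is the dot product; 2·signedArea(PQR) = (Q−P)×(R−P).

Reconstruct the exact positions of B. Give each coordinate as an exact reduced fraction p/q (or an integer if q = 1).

1. B_x = -7/2  [2·signedArea(BAC) = 23/2 ∩ BC · AD = -32]
2. B_y = 5  [2·signedArea(BAC) = 23/2 ∩ BC · AD = -32]
   → B = (-7/2, 5)

B = (-7/2, 5)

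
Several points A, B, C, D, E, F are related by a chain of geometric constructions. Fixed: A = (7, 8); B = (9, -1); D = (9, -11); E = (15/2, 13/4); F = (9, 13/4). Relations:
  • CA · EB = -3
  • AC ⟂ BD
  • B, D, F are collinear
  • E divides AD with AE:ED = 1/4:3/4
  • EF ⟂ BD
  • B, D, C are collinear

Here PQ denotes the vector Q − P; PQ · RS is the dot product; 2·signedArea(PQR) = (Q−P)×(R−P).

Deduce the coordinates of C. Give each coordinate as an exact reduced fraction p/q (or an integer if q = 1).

C = (9, 8)

1. C_x = 9  [B, D, C are collinear ∩ AC ⟂ BD]
2. C_y = 8  [B, D, C are collinear ∩ AC ⟂ BD]
   → C = (9, 8)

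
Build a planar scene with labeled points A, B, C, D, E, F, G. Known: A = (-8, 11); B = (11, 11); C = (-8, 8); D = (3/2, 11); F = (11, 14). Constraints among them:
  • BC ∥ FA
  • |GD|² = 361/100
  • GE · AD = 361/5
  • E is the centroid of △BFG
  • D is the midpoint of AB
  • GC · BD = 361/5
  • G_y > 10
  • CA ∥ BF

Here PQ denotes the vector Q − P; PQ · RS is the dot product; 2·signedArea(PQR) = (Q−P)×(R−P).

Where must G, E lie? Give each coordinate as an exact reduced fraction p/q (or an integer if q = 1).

E = (36/5, 12)
G = (-2/5, 11)

1. G_x = -2/5  [GC · BD = 361/5]
2. G_y = 11  [|GD|² = 361/100]
   → G = (-2/5, 11)
3. E_x = 36/5  [GE · AD = 361/5 ∩ E is the centroid of △BFG]
4. E_y = 12  [GE · AD = 361/5 ∩ E is the centroid of △BFG]
   → E = (36/5, 12)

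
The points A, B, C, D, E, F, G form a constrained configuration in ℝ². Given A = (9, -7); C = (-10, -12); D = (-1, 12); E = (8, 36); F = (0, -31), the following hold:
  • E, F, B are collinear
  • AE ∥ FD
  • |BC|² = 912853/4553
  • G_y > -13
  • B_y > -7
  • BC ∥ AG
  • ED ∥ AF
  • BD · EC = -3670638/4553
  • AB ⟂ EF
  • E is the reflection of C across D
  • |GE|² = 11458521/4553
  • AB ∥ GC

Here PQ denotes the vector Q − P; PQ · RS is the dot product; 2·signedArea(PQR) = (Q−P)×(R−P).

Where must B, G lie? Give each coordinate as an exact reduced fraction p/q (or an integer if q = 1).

B = (13440/4553, -28583/4553)
G = (-17993/4553, -57924/4553)

1. B_x = 13440/4553  [E, F, B are collinear ∩ AB ⟂ EF]
2. B_y = -28583/4553  [E, F, B are collinear ∩ AB ⟂ EF]
   → B = (13440/4553, -28583/4553)
3. G_x = -17993/4553  [AB ∥ GC ∩ BC ∥ AG]
4. G_y = -57924/4553  [AB ∥ GC ∩ BC ∥ AG]
   → G = (-17993/4553, -57924/4553)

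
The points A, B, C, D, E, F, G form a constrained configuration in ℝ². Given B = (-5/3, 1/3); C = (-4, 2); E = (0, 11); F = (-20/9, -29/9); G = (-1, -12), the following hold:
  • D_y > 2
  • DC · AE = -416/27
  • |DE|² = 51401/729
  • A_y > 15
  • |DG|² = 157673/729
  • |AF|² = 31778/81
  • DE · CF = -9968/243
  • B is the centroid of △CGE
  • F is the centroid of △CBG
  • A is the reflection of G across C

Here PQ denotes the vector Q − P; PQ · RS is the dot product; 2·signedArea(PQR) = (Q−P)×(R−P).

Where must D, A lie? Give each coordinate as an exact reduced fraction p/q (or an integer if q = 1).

A = (-7, 16)
D = (-35/27, 73/27)

1. D_x = -35/27  [line -16/9·x + 47/9·y + -3991/243 = 0 ∩ |DG|² = 157673/729]
2. D_y = 73/27  [line -16/9·x + 47/9·y + -3991/243 = 0 ∩ |DG|² = 157673/729]
   → D = (-35/27, 73/27)
3. A_x = -7  [DC · AE = -416/27 ∩ A is the reflection of G across C]
4. A_y = 16  [DC · AE = -416/27 ∩ A is the reflection of G across C]
   → A = (-7, 16)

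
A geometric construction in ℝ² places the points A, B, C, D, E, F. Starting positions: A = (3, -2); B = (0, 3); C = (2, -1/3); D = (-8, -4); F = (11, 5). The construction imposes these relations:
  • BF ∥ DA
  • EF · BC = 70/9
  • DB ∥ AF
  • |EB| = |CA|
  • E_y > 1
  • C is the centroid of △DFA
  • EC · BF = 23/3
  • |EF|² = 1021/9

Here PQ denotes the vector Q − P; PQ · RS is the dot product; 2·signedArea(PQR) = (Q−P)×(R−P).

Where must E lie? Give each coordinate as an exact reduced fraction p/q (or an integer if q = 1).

1. E_x = 1  [EF · BC = 70/9 ∩ EC · BF = 23/3]
2. E_y = 4/3  [EF · BC = 70/9 ∩ EC · BF = 23/3]
   → E = (1, 4/3)

E = (1, 4/3)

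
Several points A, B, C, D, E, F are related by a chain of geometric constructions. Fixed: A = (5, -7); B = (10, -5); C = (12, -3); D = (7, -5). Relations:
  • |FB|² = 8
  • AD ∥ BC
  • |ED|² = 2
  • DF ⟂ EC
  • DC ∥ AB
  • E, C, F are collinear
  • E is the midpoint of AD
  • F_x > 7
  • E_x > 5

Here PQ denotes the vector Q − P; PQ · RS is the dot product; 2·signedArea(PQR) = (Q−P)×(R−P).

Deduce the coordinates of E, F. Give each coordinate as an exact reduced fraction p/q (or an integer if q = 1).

1. E_x = 6  [E is the midpoint of AD]
2. E_y = -6  [E is the midpoint of AD]
   → E = (6, -6)
3. F_x = 36/5  [E, C, F are collinear ∩ DF ⟂ EC]
4. F_y = -27/5  [E, C, F are collinear ∩ DF ⟂ EC]
   → F = (36/5, -27/5)

E = (6, -6)
F = (36/5, -27/5)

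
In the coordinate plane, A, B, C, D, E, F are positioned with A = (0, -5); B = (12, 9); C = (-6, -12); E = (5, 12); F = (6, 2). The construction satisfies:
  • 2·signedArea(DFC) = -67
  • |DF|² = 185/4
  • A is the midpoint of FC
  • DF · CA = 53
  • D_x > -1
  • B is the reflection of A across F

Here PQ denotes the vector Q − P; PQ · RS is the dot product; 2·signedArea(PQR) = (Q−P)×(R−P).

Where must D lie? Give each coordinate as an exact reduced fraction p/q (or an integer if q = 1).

D = (-1/2, 0)

1. D_x = -1/2  [DF · CA = 53 ∩ 2·signedArea(DFC) = -67]
2. D_y = 0  [DF · CA = 53 ∩ 2·signedArea(DFC) = -67]
   → D = (-1/2, 0)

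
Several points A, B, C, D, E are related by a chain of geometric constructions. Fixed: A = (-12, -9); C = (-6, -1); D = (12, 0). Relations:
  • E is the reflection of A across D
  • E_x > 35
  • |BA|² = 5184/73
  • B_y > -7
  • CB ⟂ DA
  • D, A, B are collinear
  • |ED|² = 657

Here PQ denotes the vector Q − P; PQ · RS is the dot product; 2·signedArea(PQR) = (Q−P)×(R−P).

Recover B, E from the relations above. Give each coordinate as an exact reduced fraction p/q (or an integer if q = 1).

1. B_x = -300/73  [D, A, B are collinear ∩ CB ⟂ DA]
2. B_y = -441/73  [D, A, B are collinear ∩ CB ⟂ DA]
   → B = (-300/73, -441/73)
3. E_x = 36  [E is the reflection of A across D]
4. E_y = 9  [E is the reflection of A across D]
   → E = (36, 9)

B = (-300/73, -441/73)
E = (36, 9)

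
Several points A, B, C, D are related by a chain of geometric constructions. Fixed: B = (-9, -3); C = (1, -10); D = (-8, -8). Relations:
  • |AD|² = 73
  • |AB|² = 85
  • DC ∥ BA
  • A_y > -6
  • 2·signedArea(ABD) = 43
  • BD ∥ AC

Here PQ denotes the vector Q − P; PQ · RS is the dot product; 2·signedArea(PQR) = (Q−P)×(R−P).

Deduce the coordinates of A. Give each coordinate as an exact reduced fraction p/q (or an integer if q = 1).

A = (0, -5)

1. A_x = 0  [BD ∥ AC ∩ DC ∥ BA]
2. A_y = -5  [BD ∥ AC ∩ DC ∥ BA]
   → A = (0, -5)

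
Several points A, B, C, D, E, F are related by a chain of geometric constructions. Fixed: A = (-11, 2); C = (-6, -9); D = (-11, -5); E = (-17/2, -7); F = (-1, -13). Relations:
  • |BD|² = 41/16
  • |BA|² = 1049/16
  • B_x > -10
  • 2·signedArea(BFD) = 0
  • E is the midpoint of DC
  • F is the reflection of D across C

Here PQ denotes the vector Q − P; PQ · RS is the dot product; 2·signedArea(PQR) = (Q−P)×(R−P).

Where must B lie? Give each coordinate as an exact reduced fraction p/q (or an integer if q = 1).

1. B_x = -39/4  [line -8·x + -10·y + -138 = 0 ∩ |BD|² = 41/16]
2. B_y = -6  [line -8·x + -10·y + -138 = 0 ∩ |BD|² = 41/16]
   → B = (-39/4, -6)

B = (-39/4, -6)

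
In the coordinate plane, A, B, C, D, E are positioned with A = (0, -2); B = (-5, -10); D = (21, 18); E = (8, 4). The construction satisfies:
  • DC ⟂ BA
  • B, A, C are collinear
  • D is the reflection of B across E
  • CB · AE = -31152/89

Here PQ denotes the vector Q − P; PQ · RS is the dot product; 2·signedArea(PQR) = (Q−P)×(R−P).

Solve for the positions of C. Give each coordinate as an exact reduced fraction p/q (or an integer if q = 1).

1. C_x = 1325/89  [B, A, C are collinear ∩ DC ⟂ BA]
2. C_y = 1942/89  [B, A, C are collinear ∩ DC ⟂ BA]
   → C = (1325/89, 1942/89)

C = (1325/89, 1942/89)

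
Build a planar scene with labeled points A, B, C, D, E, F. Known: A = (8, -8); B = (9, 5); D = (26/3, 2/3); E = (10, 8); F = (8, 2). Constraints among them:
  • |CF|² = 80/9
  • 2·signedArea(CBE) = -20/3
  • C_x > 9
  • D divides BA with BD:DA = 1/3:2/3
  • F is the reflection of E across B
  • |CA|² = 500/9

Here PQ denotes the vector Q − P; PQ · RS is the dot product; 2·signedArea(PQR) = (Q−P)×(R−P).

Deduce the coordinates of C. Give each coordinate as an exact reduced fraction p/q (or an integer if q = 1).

C = (28/3, -2/3)

1. C_x = 28/3  [line -3·x + 1·y + 86/3 = 0 ∩ |CA|² = 500/9]
2. C_y = -2/3  [line -3·x + 1·y + 86/3 = 0 ∩ |CA|² = 500/9]
   → C = (28/3, -2/3)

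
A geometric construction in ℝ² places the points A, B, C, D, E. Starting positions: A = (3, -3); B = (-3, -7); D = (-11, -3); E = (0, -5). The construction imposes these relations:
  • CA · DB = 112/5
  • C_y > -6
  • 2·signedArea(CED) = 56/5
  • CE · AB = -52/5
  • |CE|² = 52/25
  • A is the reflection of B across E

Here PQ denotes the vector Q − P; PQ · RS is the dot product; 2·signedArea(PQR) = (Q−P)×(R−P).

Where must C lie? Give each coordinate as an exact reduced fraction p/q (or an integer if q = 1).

C = (-6/5, -29/5)

1. C_x = -6/5  [CA · DB = 112/5 ∩ 2·signedArea(CED) = 56/5]
2. C_y = -29/5  [CA · DB = 112/5 ∩ 2·signedArea(CED) = 56/5]
   → C = (-6/5, -29/5)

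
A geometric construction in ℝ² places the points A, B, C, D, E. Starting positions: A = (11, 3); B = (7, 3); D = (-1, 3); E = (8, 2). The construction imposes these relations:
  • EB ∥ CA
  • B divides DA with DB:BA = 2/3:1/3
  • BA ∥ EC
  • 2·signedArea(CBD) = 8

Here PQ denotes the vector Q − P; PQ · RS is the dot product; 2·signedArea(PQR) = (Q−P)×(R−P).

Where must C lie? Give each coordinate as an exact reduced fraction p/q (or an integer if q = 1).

C = (12, 2)

1. C_x = 12  [EB ∥ CA ∩ BA ∥ EC]
2. C_y = 2  [EB ∥ CA ∩ BA ∥ EC]
   → C = (12, 2)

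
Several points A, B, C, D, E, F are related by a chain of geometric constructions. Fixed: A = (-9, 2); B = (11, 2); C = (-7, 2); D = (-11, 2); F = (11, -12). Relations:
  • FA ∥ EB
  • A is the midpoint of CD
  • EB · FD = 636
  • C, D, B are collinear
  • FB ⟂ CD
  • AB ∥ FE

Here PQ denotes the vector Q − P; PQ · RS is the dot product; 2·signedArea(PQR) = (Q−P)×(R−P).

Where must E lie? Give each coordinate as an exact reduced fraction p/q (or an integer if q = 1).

1. E_x = 31  [FA ∥ EB ∩ AB ∥ FE]
2. E_y = -12  [FA ∥ EB ∩ AB ∥ FE]
   → E = (31, -12)

E = (31, -12)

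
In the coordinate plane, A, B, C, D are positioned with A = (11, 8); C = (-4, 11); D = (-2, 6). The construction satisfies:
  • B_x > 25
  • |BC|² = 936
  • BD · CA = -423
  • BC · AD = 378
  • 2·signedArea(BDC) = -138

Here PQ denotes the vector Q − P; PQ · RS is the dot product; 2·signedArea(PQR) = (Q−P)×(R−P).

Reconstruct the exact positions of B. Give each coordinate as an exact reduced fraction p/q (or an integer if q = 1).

B = (26, 5)

1. B_x = 26  [2·signedArea(BDC) = -138 ∩ BC · AD = 378]
2. B_y = 5  [2·signedArea(BDC) = -138 ∩ BC · AD = 378]
   → B = (26, 5)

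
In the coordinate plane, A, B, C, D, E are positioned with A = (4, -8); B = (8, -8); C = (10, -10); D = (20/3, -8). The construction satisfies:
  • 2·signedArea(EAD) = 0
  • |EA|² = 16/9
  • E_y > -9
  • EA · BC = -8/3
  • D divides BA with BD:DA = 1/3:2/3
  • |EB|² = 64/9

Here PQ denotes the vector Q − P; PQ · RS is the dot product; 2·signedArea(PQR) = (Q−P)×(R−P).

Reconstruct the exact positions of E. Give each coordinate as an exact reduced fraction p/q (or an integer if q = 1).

E = (16/3, -8)

1. E_x = 16/3  [2·signedArea(EAD) = 0 ∩ EA · BC = -8/3]
2. E_y = -8  [2·signedArea(EAD) = 0 ∩ EA · BC = -8/3]
   → E = (16/3, -8)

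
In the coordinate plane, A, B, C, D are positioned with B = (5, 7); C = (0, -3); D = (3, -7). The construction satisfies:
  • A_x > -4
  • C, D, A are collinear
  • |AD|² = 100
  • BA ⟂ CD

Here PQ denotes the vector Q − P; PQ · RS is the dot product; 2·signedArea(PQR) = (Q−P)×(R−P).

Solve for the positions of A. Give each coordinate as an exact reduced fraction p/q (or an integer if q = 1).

A = (-3, 1)

1. A_x = -3  [C, D, A are collinear ∩ BA ⟂ CD]
2. A_y = 1  [C, D, A are collinear ∩ BA ⟂ CD]
   → A = (-3, 1)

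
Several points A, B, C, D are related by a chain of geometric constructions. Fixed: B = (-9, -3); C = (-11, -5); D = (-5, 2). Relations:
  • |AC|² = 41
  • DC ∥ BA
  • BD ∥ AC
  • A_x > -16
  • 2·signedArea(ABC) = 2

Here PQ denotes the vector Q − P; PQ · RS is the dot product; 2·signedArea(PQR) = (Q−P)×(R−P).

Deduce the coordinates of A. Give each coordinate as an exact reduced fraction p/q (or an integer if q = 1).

1. A_x = -15  [BD ∥ AC ∩ DC ∥ BA]
2. A_y = -10  [BD ∥ AC ∩ DC ∥ BA]
   → A = (-15, -10)

A = (-15, -10)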